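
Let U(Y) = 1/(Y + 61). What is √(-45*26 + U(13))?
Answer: I*√6406846/74 ≈ 34.205*I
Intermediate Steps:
U(Y) = 1/(61 + Y)
√(-45*26 + U(13)) = √(-45*26 + 1/(61 + 13)) = √(-1170 + 1/74) = √(-86579/74) = I*√6406846/74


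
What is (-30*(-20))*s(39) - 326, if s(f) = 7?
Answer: 3874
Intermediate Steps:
(-30*(-20))*s(39) - 326 = -30*(-20)*7 - 326 = 600*7 - 326 = 4200 - 326 = 3874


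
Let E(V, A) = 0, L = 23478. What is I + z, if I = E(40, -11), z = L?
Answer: 23478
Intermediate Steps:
z = 23478
I = 0
I + z = 0 + 23478 = 23478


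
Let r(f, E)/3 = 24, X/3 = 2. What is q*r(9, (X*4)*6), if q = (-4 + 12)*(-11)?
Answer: -6336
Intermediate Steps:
X = 6 (X = 3*2 = 6)
r(f, E) = 72 (r(f, E) = 3*24 = 72)
q = -88 (q = 8*(-11) = -88)
q*r(9, (X*4)*6) = -88*72 = -6336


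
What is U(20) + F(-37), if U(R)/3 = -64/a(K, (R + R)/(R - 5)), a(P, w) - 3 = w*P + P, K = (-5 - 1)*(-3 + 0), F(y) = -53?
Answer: -1283/23 ≈ -55.783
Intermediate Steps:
K = 18 (K = -6*(-3) = 18)
a(P, w) = 3 + P + P*w (a(P, w) = 3 + (w*P + P) = 3 + (P*w + P) = 3 + (P + P*w) = 3 + P + P*w)
U(R) = -192/(21 + 36*R/(-5 + R)) (U(R) = 3*(-64/(3 + 18 + 18*((R + R)/(R - 5)))) = 3*(-64/(3 + 18 + 18*((2*R)/(-5 + R)))) = 3*(-64/(3 + 18 + 18*(2*R/(-5 + R)))) = 3*(-64/(3 + 18 + 36*R/(-5 + R))) = 3*(-64/(21 + 36*R/(-5 + R))) = -192/(21 + 36*R/(-5 + R)))
U(20) + F(-37) = 64*(5 - 1*20)/(-35 + 19*20) - 53 = 64*(5 - 20)/(-35 + 380) - 53 = 64*(-15)/345 - 53 = 64*(1/345)*(-15) - 53 = -64/23 - 53 = -1283/23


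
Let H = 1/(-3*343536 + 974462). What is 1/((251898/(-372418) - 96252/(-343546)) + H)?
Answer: -1795867908261322/711578286200035 ≈ -2.5238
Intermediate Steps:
H = -1/56146 (H = 1/(-1030608 + 974462) = 1/(-56146) = -1/56146 ≈ -1.7811e-5)
1/((251898/(-372418) - 96252/(-343546)) + H) = 1/((251898/(-372418) - 96252/(-343546)) - 1/56146) = 1/((251898*(-1/372418) - 96252*(-1/343546)) - 1/56146) = 1/((-125949/186209 + 48126/171773) - 1/56146) = 1/(-12673143243/31985678557 - 1/56146) = 1/(-711578286200035/1795867908261322) = -1795867908261322/711578286200035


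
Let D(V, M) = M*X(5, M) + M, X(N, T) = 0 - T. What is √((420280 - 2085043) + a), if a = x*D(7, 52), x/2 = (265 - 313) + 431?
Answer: 29*I*√4395 ≈ 1922.5*I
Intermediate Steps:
x = 766 (x = 2*((265 - 313) + 431) = 2*(-48 + 431) = 2*383 = 766)
X(N, T) = -T
D(V, M) = M - M² (D(V, M) = M*(-M) + M = -M² + M = M - M²)
a = -2031432 (a = 766*(52*(1 - 1*52)) = 766*(52*(1 - 52)) = 766*(52*(-51)) = 766*(-2652) = -2031432)
√((420280 - 2085043) + a) = √((420280 - 2085043) - 2031432) = √(-1664763 - 2031432) = √(-3696195) = 29*I*√4395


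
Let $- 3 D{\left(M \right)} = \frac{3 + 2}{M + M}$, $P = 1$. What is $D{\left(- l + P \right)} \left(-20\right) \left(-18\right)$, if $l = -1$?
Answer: $-150$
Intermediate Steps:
$D{\left(M \right)} = - \frac{5}{6 M}$ ($D{\left(M \right)} = - \frac{\left(3 + 2\right) \frac{1}{M + M}}{3} = - \frac{5 \frac{1}{2 M}}{3} = - \frac{\frac{5}{2} \frac{1}{M}}{3} = - \frac{5}{6 M}$)
$D{\left(- l + P \right)} \left(-20\right) \left(-18\right) = - \frac{5}{6 \left(\left(-1\right) \left(-1\right) + 1\right)} \left(-20\right) \left(-18\right) = - \frac{5}{6 \left(1 + 1\right)} \left(-20\right) \left(-18\right) = - \frac{5}{6 \cdot 2} \left(-20\right) \left(-18\right) = \left(- \frac{5}{6}\right) \frac{1}{2} \left(-20\right) \left(-18\right) = \left(- \frac{5}{12}\right) \left(-20\right) \left(-18\right) = \frac{25}{3} \left(-18\right) = -150$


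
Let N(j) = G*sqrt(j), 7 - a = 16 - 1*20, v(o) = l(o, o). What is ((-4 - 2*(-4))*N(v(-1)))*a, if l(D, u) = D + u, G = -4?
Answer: -176*I*sqrt(2) ≈ -248.9*I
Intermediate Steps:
v(o) = 2*o (v(o) = o + o = 2*o)
a = 11 (a = 7 - (16 - 1*20) = 7 - (16 - 20) = 7 - 1*(-4) = 7 + 4 = 11)
N(j) = -4*sqrt(j)
((-4 - 2*(-4))*N(v(-1)))*a = ((-4 - 2*(-4))*(-4*I*sqrt(2)))*11 = ((-4 + 8)*(-4*I*sqrt(2)))*11 = (4*(-4*I*sqrt(2)))*11 = -16*I*sqrt(2)*11 = -176*I*sqrt(2)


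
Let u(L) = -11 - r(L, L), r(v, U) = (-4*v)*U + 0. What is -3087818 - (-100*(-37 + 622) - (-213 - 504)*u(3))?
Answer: -3047243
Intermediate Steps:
r(v, U) = -4*U*v (r(v, U) = -4*U*v + 0 = -4*U*v)
u(L) = -11 + 4*L² (u(L) = -11 - (-4)*L*L = -11 - (-4)*L² = -11 + 4*L²)
-3087818 - (-100*(-37 + 622) - (-213 - 504)*u(3)) = -3087818 - (-100*(-37 + 622) - (-213 - 504)*(-11 + 4*3²)) = -3087818 - (-100*585 - (-717)*(-11 + 4*9)) = -3087818 - (-58500 - (-717)*(-11 + 36)) = -3087818 - (-58500 - (-717)*25) = -3087818 - (-58500 - 1*(-17925)) = -3087818 - (-58500 + 17925) = -3087818 - 1*(-40575) = -3087818 + 40575 = -3047243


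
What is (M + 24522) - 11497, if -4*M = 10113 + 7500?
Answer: 34487/4 ≈ 8621.8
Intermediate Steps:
M = -17613/4 (M = -(10113 + 7500)/4 = -¼*17613 = -17613/4 ≈ -4403.3)
(M + 24522) - 11497 = (-17613/4 + 24522) - 11497 = 80475/4 - 11497 = 34487/4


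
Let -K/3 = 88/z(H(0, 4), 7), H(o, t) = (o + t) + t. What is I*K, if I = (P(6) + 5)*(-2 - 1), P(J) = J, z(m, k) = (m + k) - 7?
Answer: 1089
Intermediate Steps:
H(o, t) = o + 2*t
z(m, k) = -7 + k + m (z(m, k) = (k + m) - 7 = -7 + k + m)
K = -33 (K = -264/(-7 + 7 + (0 + 2*4)) = -264/(-7 + 7 + (0 + 8)) = -264/(-7 + 7 + 8) = -264/8 = -3*11 = -33)
I = -33 (I = (6 + 5)*(-2 - 1) = 11*(-3) = -33)
I*K = -33*(-33) = 1089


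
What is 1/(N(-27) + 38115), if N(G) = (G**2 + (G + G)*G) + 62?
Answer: 1/40364 ≈ 2.4775e-5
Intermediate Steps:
N(G) = 62 + 3*G**2 (N(G) = (G**2 + (2*G)*G) + 62 = (G**2 + 2*G**2) + 62 = 3*G**2 + 62 = 62 + 3*G**2)
1/(N(-27) + 38115) = 1/((62 + 3*(-27)**2) + 38115) = 1/((62 + 3*729) + 38115) = 1/((62 + 2187) + 38115) = 1/(2249 + 38115) = 1/40364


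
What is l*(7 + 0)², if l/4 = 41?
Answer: 8036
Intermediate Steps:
l = 164 (l = 4*41 = 164)
l*(7 + 0)² = 164*(7 + 0)² = 164*7² = 164*49 = 8036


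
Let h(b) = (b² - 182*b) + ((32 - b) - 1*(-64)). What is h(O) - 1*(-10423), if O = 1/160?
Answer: 269257121/25600 ≈ 10518.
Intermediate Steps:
O = 1/160 ≈ 0.0062500
h(b) = 96 + b² - 183*b (h(b) = (b² - 182*b) + ((32 - b) + 64) = (b² - 182*b) + (96 - b) = 96 + b² - 183*b)
h(O) - 1*(-10423) = (96 + (1/160)² - 183*1/160) - 1*(-10423) = (96 + 1/25600 - 183/160) + 10423 = 2428321/25600 + 10423 = 269257121/25600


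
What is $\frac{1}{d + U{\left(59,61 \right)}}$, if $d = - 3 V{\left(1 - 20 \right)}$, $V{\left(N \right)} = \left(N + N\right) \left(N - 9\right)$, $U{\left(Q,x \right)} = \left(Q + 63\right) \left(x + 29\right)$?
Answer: $\frac{1}{7788} \approx 0.0001284$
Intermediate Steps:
$U{\left(Q,x \right)} = \left(29 + x\right) \left(63 + Q\right)$ ($U{\left(Q,x \right)} = \left(63 + Q\right) \left(29 + x\right) = \left(29 + x\right) \left(63 + Q\right)$)
$V{\left(N \right)} = 2 N \left(-9 + N\right)$
$d = -3192$ ($d = - 3 \cdot 2 \left(1 - 20\right) \left(-9 + \left(1 - 20\right)\right) = - 3 \cdot 2 \left(-19\right) \left(-9 - 19\right) = - 3 \cdot 2 \left(-19\right) \left(-28\right) = \left(-3\right) 1064 = -3192$)
$\frac{1}{d + U{\left(59,61 \right)}} = \frac{1}{-3192 + \left(1827 + 29 \cdot 59 + 63 \cdot 61 + 59 \cdot 61\right)} = \frac{1}{-3192 + \left(1827 + 1711 + 3843 + 3599\right)} = \frac{1}{-3192 + 10980} = \frac{1}{7788}$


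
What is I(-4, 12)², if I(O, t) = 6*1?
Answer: 36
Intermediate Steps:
I(O, t) = 6
I(-4, 12)² = 6² = 36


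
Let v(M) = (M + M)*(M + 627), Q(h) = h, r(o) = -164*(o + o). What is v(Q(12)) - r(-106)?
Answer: -19432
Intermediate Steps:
r(o) = -328*o
v(M) = 2*M*(627 + M) (v(M) = (2*M)*(627 + M) = 2*M*(627 + M))
v(Q(12)) - r(-106) = 2*12*(627 + 12) - (-328)*(-106) = 2*12*639 - 1*34768 = 15336 - 34768 = -19432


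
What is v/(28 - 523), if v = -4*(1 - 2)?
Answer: -4/495 ≈ -0.0080808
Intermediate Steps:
v = 4 (v = -4*(-1) = 4)
v/(28 - 523) = 4/(28 - 523) = 4/(-495) = -1/495*4 = -4/495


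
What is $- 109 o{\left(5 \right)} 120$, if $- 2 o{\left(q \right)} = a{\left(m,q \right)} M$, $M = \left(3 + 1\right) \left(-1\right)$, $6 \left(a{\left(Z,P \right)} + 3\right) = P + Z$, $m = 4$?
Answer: $39240$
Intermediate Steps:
$a{\left(Z,P \right)} = -3 + \frac{P}{6} + \frac{Z}{6}$ ($a{\left(Z,P \right)} = -3 + \frac{P + Z}{6} = -3 + \left(\frac{P}{6} + \frac{Z}{6}\right) = -3 + \frac{P}{6} + \frac{Z}{6}$)
$M = -4$ ($M = 4 \left(-1\right) = -4$)
$o{\left(q \right)} = - \frac{14}{3} + \frac{q}{3}$ ($o{\left(q \right)} = - \frac{\left(-3 + \frac{q}{6} + \frac{1}{6} \cdot 4\right) \left(-4\right)}{2} = - \frac{\left(-3 + \frac{q}{6} + \frac{2}{3}\right) \left(-4\right)}{2} = - \frac{\left(- \frac{7}{3} + \frac{q}{6}\right) \left(-4\right)}{2} = - \frac{\frac{28}{3} - \frac{2 q}{3}}{2} = - \frac{14}{3} + \frac{q}{3}$)
$- 109 o{\left(5 \right)} 120 = - 109 \left(- \frac{14}{3} + \frac{1}{3} \cdot 5\right) 120 = - 109 \left(- \frac{14}{3} + \frac{5}{3}\right) 120 = \left(-109\right) \left(-3\right) 120 = 327 \cdot 120 = 39240$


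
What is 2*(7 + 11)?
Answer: 36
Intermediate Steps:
2*(7 + 11) = 2*18 = 36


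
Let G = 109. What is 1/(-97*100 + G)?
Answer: -1/9591 ≈ -0.00010426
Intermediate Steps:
1/(-97*100 + G) = 1/(-97*100 + 109) = 1/(-9700 + 109) = 1/(-9591) = -1/9591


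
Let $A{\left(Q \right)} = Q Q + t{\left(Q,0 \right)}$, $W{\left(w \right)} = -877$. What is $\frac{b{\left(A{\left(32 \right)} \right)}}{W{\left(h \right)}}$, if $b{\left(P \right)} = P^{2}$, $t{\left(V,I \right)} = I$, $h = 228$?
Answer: $- \frac{1048576}{877} \approx -1195.6$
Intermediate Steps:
$A{\left(Q \right)} = Q^{2}$ ($A{\left(Q \right)} = Q Q + 0 = Q^{2} + 0 = Q^{2}$)
$\frac{b{\left(A{\left(32 \right)} \right)}}{W{\left(h \right)}} = \frac{\left(32^{2}\right)^{2}}{-877} = 1024^{2} \left(- \frac{1}{877}\right) = 1048576 \left(- \frac{1}{877}\right) = - \frac{1048576}{877}$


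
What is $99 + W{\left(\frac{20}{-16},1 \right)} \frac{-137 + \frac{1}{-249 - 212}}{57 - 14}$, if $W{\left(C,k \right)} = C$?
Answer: $\frac{4082849}{39646} \approx 102.98$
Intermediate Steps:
$99 + W{\left(\frac{20}{-16},1 \right)} \frac{-137 + \frac{1}{-249 - 212}}{57 - 14} = 99 + \frac{20}{-16} \frac{-137 + \frac{1}{-249 - 212}}{57 - 14} = 99 + 20 \left(- \frac{1}{16}\right) \frac{-137 + \frac{1}{-461}}{43} = 99 - \frac{5 \left(-137 - \frac{1}{461}\right) \frac{1}{43}}{4} = 99 - \frac{5 \left(\left(- \frac{63158}{461}\right) \frac{1}{43}\right)}{4} = 99 - - \frac{157895}{39646} = 99 + \frac{157895}{39646} = \frac{4082849}{39646}$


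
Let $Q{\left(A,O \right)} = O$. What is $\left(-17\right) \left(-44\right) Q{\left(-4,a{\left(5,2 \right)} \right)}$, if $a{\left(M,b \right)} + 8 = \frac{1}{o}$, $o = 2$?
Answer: $-5610$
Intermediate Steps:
$a{\left(M,b \right)} = - \frac{15}{2}$ ($a{\left(M,b \right)} = -8 + \frac{1}{2} = - \frac{15}{2}$)
$\left(-17\right) \left(-44\right) Q{\left(-4,a{\left(5,2 \right)} \right)} = \left(-17\right) \left(-44\right) \left(- \frac{15}{2}\right) = 748 \left(- \frac{15}{2}\right) = -5610$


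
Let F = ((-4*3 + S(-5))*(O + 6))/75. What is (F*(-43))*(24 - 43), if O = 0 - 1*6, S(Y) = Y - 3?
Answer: 0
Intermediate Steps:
S(Y) = -3 + Y
O = -6 (O = 0 - 6 = -6)
F = 0 (F = ((-4*3 + (-3 - 5))*(-6 + 6))/75 = ((-12 - 8)*0)*(1/75) = -20*0*(1/75) = 0*(1/75) = 0)
(F*(-43))*(24 - 43) = (0*(-43))*(24 - 43) = 0*(-19) = 0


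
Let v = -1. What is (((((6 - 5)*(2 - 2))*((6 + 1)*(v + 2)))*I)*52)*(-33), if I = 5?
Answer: 0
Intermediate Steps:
(((((6 - 5)*(2 - 2))*((6 + 1)*(v + 2)))*I)*52)*(-33) = (((((6 - 5)*(2 - 2))*((6 + 1)*(-1 + 2)))*5)*52)*(-33) = ((((1*0)*(7*1))*5)*52)*(-33) = (((0*7)*5)*52)*(-33) = ((0*5)*52)*(-33) = (0*52)*(-33) = 0*(-33) = 0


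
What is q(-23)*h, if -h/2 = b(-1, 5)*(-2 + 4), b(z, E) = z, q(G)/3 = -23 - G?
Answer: 0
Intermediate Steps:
q(G) = -69 - 3*G (q(G) = 3*(-23 - G) = -69 - 3*G)
h = 4 (h = -(-2)*(-2 + 4) = -(-2)*2 = -2*(-2) = 4)
q(-23)*h = (-69 - 3*(-23))*4 = (-69 + 69)*4 = 0*4 = 0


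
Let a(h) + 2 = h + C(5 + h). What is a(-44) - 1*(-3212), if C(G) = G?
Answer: 3127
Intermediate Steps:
a(h) = 3 + 2*h (a(h) = -2 + (h + (5 + h)) = -2 + (5 + 2*h) = 3 + 2*h)
a(-44) - 1*(-3212) = (3 + 2*(-44)) - 1*(-3212) = (3 - 88) + 3212 = -85 + 3212 = 3127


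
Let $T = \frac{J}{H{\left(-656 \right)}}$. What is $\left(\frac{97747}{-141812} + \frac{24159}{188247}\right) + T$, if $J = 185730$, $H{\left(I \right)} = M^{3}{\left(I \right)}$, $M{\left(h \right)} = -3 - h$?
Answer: $- \frac{1388209900340981719}{2477760555181871476} \approx -0.56027$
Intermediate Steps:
$H{\left(I \right)} = \left(-3 - I\right)^{3}$
$T = \frac{185730}{278445077}$ ($T = \frac{185730}{\left(-1\right) \left(3 - 656\right)^{3}} = \frac{185730}{\left(-1\right) \left(-653\right)^{3}} = \frac{185730}{\left(-1\right) \left(-278445077\right)} = \frac{185730}{278445077} \approx 0.00066703$)
$\left(\frac{97747}{-141812} + \frac{24159}{188247}\right) + T = \left(\frac{97747}{-141812} + \frac{24159}{188247}\right) + \frac{185730}{278445077} = \left(97747 \left(- \frac{1}{141812}\right) + 24159 \cdot \frac{1}{188247}\right) + \frac{185730}{278445077} = \left(- \frac{97747}{141812} + \frac{8053}{62749}\right) + \frac{185730}{278445077} = - \frac{4991514467}{8898561188} + \frac{185730}{278445077} = - \frac{1388209900340981719}{2477760555181871476}$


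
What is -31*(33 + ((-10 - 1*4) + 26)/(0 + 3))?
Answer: -1147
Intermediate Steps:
-31*(33 + ((-10 - 1*4) + 26)/(0 + 3)) = -31*(33 + ((-10 - 4) + 26)/3) = -31*(33 + (-14 + 26)*(⅓)) = -31*(33 + 12*(⅓)) = -31*(33 + 4) = -31*37 = -1147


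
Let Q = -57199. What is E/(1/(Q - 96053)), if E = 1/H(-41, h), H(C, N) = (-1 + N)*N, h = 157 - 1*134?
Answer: -6966/23 ≈ -302.87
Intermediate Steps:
h = 23 (h = 157 - 134 = 23)
H(C, N) = N*(-1 + N)
E = 1/506 (E = 1/(23*(-1 + 23)) = 1/(23*22) = 1/506 ≈ 0.0019763)
E/(1/(Q - 96053)) = 1/(506*(1/(-57199 - 96053))) = 1/(506*(1/(-153252))) = 1/(506*(-1/153252)) = (1/506)*(-153252) = -6966/23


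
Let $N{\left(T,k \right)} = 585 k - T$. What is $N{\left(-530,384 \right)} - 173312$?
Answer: $51858$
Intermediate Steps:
$N{\left(T,k \right)} = - T + 585 k$
$N{\left(-530,384 \right)} - 173312 = \left(\left(-1\right) \left(-530\right) + 585 \cdot 384\right) - 173312 = \left(530 + 224640\right) - 173312 = 225170 - 173312 = 51858$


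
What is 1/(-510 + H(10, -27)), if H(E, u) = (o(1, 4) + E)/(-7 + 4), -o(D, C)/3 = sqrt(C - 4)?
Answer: -3/1540 ≈ -0.0019481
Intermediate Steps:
o(D, C) = -3*sqrt(-4 + C) (o(D, C) = -3*sqrt(C - 4) = -3*sqrt(-4 + C))
H(E, u) = -E/3 (H(E, u) = (-3*sqrt(-4 + 4) + E)/(-7 + 4) = (-3*sqrt(0) + E)/(-3) = (-3*0 + E)*(-1/3) = (0 + E)*(-1/3) = E*(-1/3) = -E/3)
1/(-510 + H(10, -27)) = 1/(-510 - 1/3*10) = 1/(-510 - 10/3) = 1/(-1540/3) = -3/1540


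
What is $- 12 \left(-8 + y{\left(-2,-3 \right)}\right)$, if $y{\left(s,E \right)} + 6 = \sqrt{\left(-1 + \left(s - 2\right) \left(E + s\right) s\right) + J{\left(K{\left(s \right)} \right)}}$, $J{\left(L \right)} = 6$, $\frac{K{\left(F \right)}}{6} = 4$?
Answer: $168 - 12 i \sqrt{35} \approx 168.0 - 70.993 i$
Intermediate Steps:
$K{\left(F \right)} = 24$ ($K{\left(F \right)} = 6 \cdot 4 = 24$)
$y{\left(s,E \right)} = -6 + \sqrt{5 + s \left(-2 + s\right) \left(E + s\right)}$ ($y{\left(s,E \right)} = -6 + \sqrt{\left(-1 + \left(s - 2\right) \left(E + s\right) s\right) + 6} = -6 + \sqrt{\left(-1 + \left(-2 + s\right) \left(E + s\right) s\right) + 6} = -6 + \sqrt{\left(-1 + s \left(-2 + s\right) \left(E + s\right)\right) + 6} = -6 + \sqrt{5 + s \left(-2 + s\right) \left(E + s\right)}$)
$- 12 \left(-8 + y{\left(-2,-3 \right)}\right) = - 12 \left(-8 - \left(6 - \sqrt{5 + \left(-2\right)^{3} - 2 \left(-2\right)^{2} - 3 \left(-2\right)^{2} - \left(-6\right) \left(-2\right)}\right)\right) = - 12 \left(-8 - \left(6 - \sqrt{5 - 8 - 8 - 12 - 12}\right)\right) = - 12 \left(-8 - \left(6 - \sqrt{-35}\right)\right) = - 12 \left(-8 - \left(6 - i \sqrt{35}\right)\right) = - 12 \left(-14 + i \sqrt{35}\right) = 168 - 12 i \sqrt{35}$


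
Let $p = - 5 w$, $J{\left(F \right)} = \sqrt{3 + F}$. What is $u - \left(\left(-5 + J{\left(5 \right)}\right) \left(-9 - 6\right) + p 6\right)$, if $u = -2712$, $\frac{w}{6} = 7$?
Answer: $-1527 + 30 \sqrt{2} \approx -1484.6$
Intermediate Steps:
$w = 42$ ($w = 6 \cdot 7 = 42$)
$p = -210$ ($p = \left(-5\right) 42 = -210$)
$u - \left(\left(-5 + J{\left(5 \right)}\right) \left(-9 - 6\right) + p 6\right) = -2712 - \left(\left(-5 + \sqrt{3 + 5}\right) \left(-9 - 6\right) - 1260\right) = -2712 - \left(\left(-5 + \sqrt{8}\right) \left(-15\right) - 1260\right) = -2712 - \left(\left(-5 + 2 \sqrt{2}\right) \left(-15\right) - 1260\right) = -2712 - \left(\left(75 - 30 \sqrt{2}\right) - 1260\right) = -2712 - \left(-1185 - 30 \sqrt{2}\right) = -2712 + \left(1185 + 30 \sqrt{2}\right) = -1527 + 30 \sqrt{2}$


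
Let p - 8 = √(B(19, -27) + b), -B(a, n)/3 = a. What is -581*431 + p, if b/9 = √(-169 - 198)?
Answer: -250403 + √(-57 + 9*I*√367) ≈ -2.504e+5 + 10.922*I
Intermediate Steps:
B(a, n) = -3*a
b = 9*I*√367 (b = 9*√(-169 - 198) = 9*√(-367) = 9*(I*√367) = 9*I*√367 ≈ 172.42*I)
p = 8 + √(-57 + 9*I*√367) (p = 8 + √(-3*19 + 9*I*√367) = 8 + √(-57 + 9*I*√367) ≈ 15.893 + 10.922*I)
-581*431 + p = -581*431 + (8 + √(-57 + 9*I*√367)) = -250411 + (8 + √(-57 + 9*I*√367)) = -250403 + √(-57 + 9*I*√367)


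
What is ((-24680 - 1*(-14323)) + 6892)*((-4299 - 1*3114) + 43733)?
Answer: -125848800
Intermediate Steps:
((-24680 - 1*(-14323)) + 6892)*((-4299 - 1*3114) + 43733) = ((-24680 + 14323) + 6892)*((-4299 - 3114) + 43733) = (-10357 + 6892)*(-7413 + 43733) = -3465*36320 = -125848800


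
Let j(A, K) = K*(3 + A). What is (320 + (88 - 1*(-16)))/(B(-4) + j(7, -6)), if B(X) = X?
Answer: -53/8 ≈ -6.6250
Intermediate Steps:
(320 + (88 - 1*(-16)))/(B(-4) + j(7, -6)) = (320 + (88 - 1*(-16)))/(-4 - 6*(3 + 7)) = (320 + (88 + 16))/(-4 - 6*10) = (320 + 104)/(-4 - 60) = 424/(-64) = 424*(-1/64) = -53/8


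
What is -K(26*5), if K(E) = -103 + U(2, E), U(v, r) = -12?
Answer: 115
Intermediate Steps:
K(E) = -115 (K(E) = -103 - 12 = -115)
-K(26*5) = -1*(-115) = 115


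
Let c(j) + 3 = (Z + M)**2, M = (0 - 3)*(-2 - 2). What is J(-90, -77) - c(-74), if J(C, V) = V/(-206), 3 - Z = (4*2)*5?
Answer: -128055/206 ≈ -621.63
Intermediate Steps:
Z = -37 (Z = 3 - 4*2*5 = 3 - 8*5 = 3 - 1*40 = 3 - 40 = -37)
J(C, V) = -V/206 (J(C, V) = V*(-1/206) = -V/206)
M = 12 (M = -3*(-4) = 12)
c(j) = 622 (c(j) = -3 + (-37 + 12)**2 = -3 + (-25)**2 = -3 + 625 = 622)
J(-90, -77) - c(-74) = -1/206*(-77) - 1*622 = 77/206 - 622 = -128055/206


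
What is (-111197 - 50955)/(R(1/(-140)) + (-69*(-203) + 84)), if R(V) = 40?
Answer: -162152/14131 ≈ -11.475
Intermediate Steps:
(-111197 - 50955)/(R(1/(-140)) + (-69*(-203) + 84)) = (-111197 - 50955)/(40 + (-69*(-203) + 84)) = -162152/(40 + (14007 + 84)) = -162152/(40 + 14091) = -162152/14131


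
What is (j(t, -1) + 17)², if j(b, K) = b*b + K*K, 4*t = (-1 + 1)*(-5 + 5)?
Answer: 324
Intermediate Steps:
t = 0 (t = ((-1 + 1)*(-5 + 5))/4 = (0*0)/4 = (¼)*0 = 0)
j(b, K) = K² + b² (j(b, K) = b² + K² = K² + b²)
(j(t, -1) + 17)² = (((-1)² + 0²) + 17)² = ((1 + 0) + 17)² = (1 + 17)² = 18² = 324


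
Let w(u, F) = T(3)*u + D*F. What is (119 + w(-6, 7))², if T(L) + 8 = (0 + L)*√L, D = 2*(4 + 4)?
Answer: 78813 - 10044*√3 ≈ 61416.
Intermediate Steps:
D = 16 (D = 2*8 = 16)
T(L) = -8 + L^(3/2) (T(L) = -8 + (0 + L)*√L = -8 + L*√L = -8 + L^(3/2))
w(u, F) = 16*F + u*(-8 + 3*√3) (w(u, F) = (-8 + 3^(3/2))*u + 16*F = (-8 + 3*√3)*u + 16*F = u*(-8 + 3*√3) + 16*F = 16*F + u*(-8 + 3*√3))
(119 + w(-6, 7))² = (119 + (16*7 - 1*(-6)*(8 - 3*√3)))² = (119 + (112 + (48 - 18*√3)))² = (119 + (160 - 18*√3))² = (279 - 18*√3)²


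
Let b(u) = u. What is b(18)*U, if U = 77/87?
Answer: 462/29 ≈ 15.931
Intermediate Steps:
U = 77/87 (U = 77*(1/87) = 77/87 ≈ 0.88506)
b(18)*U = 18*(77/87) = 462/29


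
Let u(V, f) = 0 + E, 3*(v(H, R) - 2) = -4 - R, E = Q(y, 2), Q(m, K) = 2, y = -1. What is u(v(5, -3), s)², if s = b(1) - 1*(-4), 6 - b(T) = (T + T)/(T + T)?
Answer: 4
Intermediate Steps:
E = 2
b(T) = 5 (b(T) = 6 - (T + T)/(T + T) = 6 - 2*T/(2*T) = 6 - 2*T*1/(2*T) = 6 - 1*1 = 6 - 1 = 5)
v(H, R) = ⅔ - R/3 (v(H, R) = 2 + (-4 - R)/3 = 2 + (-4/3 - R/3) = ⅔ - R/3)
s = 9 (s = 5 - 1*(-4) = 5 + 4 = 9)
u(V, f) = 2 (u(V, f) = 0 + 2 = 2)
u(v(5, -3), s)² = 2² = 4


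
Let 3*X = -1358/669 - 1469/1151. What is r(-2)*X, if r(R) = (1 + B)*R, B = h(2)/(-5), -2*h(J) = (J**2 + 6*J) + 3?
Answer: 73828751/11550285 ≈ 6.3919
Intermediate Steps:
h(J) = -3/2 - 3*J - J**2/2 (h(J) = -((J**2 + 6*J) + 3)/2 = -(3 + J**2 + 6*J)/2 = -3/2 - 3*J - J**2/2)
X = -2545819/2310057 (X = (-1358/669 - 1469/1151)/3 = (1/3)*(-2545819/770019) = -2545819/2310057 ≈ -1.1021)
B = 19/10 (B = (-3/2 - 3*2 - 1/2*2**2)/(-5) = (-3/2 - 6 - 1/2*4)*(-1/5) = (-3/2 - 6 - 2)*(-1/5) = -19/2*(-1/5) = 19/10 ≈ 1.9000)
r(R) = 29*R/10 (r(R) = (1 + 19/10)*R = 29*R/10)
r(-2)*X = ((29/10)*(-2))*(-2545819/2310057) = -29/5*(-2545819/2310057) = 73828751/11550285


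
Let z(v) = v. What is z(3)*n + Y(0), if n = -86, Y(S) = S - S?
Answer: -258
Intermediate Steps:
Y(S) = 0
z(3)*n + Y(0) = 3*(-86) + 0 = -258 + 0 = -258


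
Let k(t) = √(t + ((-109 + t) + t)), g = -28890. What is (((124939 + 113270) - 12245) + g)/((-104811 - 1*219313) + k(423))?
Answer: -7984551647/13132045777 - 98537*√290/26264091554 ≈ -0.60808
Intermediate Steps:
k(t) = √(-109 + 3*t) (k(t) = √(t + (-109 + 2*t)) = √(-109 + 3*t))
(((124939 + 113270) - 12245) + g)/((-104811 - 1*219313) + k(423)) = (((124939 + 113270) - 12245) - 28890)/((-104811 - 1*219313) + √(-109 + 3*423)) = ((238209 - 12245) - 28890)/((-104811 - 219313) + √(-109 + 1269)) = (225964 - 28890)/(-324124 + √1160) = 197074/(-324124 + 2*√290)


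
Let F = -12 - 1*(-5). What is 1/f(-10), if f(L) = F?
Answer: -⅐ ≈ -0.14286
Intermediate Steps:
F = -7 (F = -12 + 5 = -7)
f(L) = -7
1/f(-10) = 1/(-7) = -⅐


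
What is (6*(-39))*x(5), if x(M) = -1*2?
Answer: 468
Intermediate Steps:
x(M) = -2
(6*(-39))*x(5) = (6*(-39))*(-2) = -234*(-2) = 468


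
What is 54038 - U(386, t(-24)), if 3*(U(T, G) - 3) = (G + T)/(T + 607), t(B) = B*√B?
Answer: 160969879/2979 + 16*I*√6/993 ≈ 54035.0 + 0.039468*I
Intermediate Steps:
t(B) = B^(3/2)
U(T, G) = 3 + (G + T)/(3*(607 + T)) (U(T, G) = 3 + ((G + T)/(T + 607))/3 = 3 + ((G + T)/(607 + T))/3 = 3 + (G + T)/(3*(607 + T)))
54038 - U(386, t(-24)) = 54038 - (5463 + (-24)^(3/2) + 10*386)/(3*(607 + 386)) = 54038 - (5463 - 48*I*√6 + 3860)/(3*993) = 54038 - (9323 - 48*I*√6)/(3*993) = 54038 - (9323/2979 - 16*I*√6/993) = 54038 + (-9323/2979 + 16*I*√6/993) = 160969879/2979 + 16*I*√6/993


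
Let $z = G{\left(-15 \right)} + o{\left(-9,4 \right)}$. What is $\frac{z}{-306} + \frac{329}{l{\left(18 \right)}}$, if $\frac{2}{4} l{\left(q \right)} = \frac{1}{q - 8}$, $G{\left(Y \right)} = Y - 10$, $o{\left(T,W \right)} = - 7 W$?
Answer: $\frac{503423}{306} \approx 1645.2$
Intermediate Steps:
$G{\left(Y \right)} = -10 + Y$ ($G{\left(Y \right)} = Y - 10 = -10 + Y$)
$z = -53$ ($z = \left(-10 - 15\right) - 28 = -25 - 28 = -53$)
$l{\left(q \right)} = \frac{2}{-8 + q}$ ($l{\left(q \right)} = \frac{2}{q - 8} = \frac{2}{-8 + q}$)
$\frac{z}{-306} + \frac{329}{l{\left(18 \right)}} = - \frac{53}{-306} + \frac{329}{2 \frac{1}{-8 + 18}} = \left(-53\right) \left(- \frac{1}{306}\right) + \frac{329}{2 \cdot \frac{1}{10}} = \frac{53}{306} + \frac{329}{2 \cdot \frac{1}{10}} = \frac{53}{306} + 329 \frac{1}{\frac{1}{5}} = \frac{53}{306} + 329 \cdot 5 = \frac{53}{306} + 1645 = \frac{503423}{306}$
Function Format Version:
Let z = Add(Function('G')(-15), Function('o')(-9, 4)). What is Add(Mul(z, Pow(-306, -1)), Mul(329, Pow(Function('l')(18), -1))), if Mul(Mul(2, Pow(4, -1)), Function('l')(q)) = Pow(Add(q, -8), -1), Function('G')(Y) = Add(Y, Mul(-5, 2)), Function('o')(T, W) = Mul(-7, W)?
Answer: Rational(503423, 306) ≈ 1645.2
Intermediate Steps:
Function('G')(Y) = Add(-10, Y) (Function('G')(Y) = Add(Y, -10) = Add(-10, Y))
z = -53 (z = Add(Add(-10, -15), Mul(-7, 4)) = Add(-25, -28) = -53)
Function('l')(q) = Mul(2, Pow(Add(-8, q), -1)) (Function('l')(q) = Mul(2, Pow(Add(q, -8), -1)) = Mul(2, Pow(Add(-8, q), -1)))
Add(Mul(z, Pow(-306, -1)), Mul(329, Pow(Function('l')(18), -1))) = Add(Mul(-53, Pow(-306, -1)), Mul(329, Pow(Mul(2, Pow(Add(-8, 18), -1)), -1))) = Add(Mul(-53, Rational(-1, 306)), Mul(329, Pow(Mul(2, Pow(10, -1)), -1))) = Add(Rational(53, 306), Mul(329, Pow(Mul(2, Rational(1, 10)), -1))) = Add(Rational(53, 306), Mul(329, Pow(Rational(1, 5), -1))) = Add(Rational(53, 306), Mul(329, 5)) = Add(Rational(53, 306), 1645) = Rational(503423, 306)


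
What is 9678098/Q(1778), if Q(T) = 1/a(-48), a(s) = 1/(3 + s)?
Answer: -9678098/45 ≈ -2.1507e+5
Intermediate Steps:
Q(T) = -45 (Q(T) = 1/(1/(3 - 48)) = 1/(1/(-45)) = 1/(-1/45) = -45)
9678098/Q(1778) = 9678098/(-45) = 9678098*(-1/45) = -9678098/45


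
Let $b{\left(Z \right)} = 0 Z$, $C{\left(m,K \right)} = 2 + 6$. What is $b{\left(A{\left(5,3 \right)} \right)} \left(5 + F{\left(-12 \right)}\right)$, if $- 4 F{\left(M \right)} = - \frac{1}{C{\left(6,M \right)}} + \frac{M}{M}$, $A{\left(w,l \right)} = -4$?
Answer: $0$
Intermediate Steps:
$C{\left(m,K \right)} = 8$
$b{\left(Z \right)} = 0$
$F{\left(M \right)} = - \frac{7}{32}$ ($F{\left(M \right)} = - \frac{- \frac{1}{8} + \frac{M}{M}}{4} = - \frac{\left(-1\right) \frac{1}{8} + 1}{4} = - \frac{- \frac{1}{8} + 1}{4} = \left(- \frac{1}{4}\right) \frac{7}{8} = - \frac{7}{32}$)
$b{\left(A{\left(5,3 \right)} \right)} \left(5 + F{\left(-12 \right)}\right) = 0 \left(5 - \frac{7}{32}\right) = 0 \cdot \frac{153}{32} = 0$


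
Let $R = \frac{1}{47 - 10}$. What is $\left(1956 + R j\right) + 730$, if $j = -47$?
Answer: $\frac{99335}{37} \approx 2684.7$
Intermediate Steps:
$R = \frac{1}{37} \approx 0.027027$
$\left(1956 + R j\right) + 730 = \left(1956 + \frac{1}{37} \left(-47\right)\right) + 730 = \left(1956 - \frac{47}{37}\right) + 730 = \frac{72325}{37} + 730 = \frac{99335}{37}$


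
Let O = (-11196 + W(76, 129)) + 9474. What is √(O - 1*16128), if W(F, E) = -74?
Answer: 2*I*√4481 ≈ 133.88*I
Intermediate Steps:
O = -1796 (O = (-11196 - 74) + 9474 = -11270 + 9474 = -1796)
√(O - 1*16128) = √(-1796 - 1*16128) = √(-1796 - 16128) = √(-17924) = 2*I*√4481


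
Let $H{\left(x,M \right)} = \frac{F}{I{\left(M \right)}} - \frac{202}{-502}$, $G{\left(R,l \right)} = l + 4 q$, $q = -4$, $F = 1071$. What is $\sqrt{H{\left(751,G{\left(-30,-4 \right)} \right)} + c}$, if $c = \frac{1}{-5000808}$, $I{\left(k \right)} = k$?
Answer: $\frac{i \sqrt{523349193372992150070}}{3138007020} \approx 7.2902 i$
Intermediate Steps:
$G{\left(R,l \right)} = -16 + l$ ($G{\left(R,l \right)} = l + 4 \left(-4\right) = l - 16 = -16 + l$)
$H{\left(x,M \right)} = \frac{101}{251} + \frac{1071}{M}$ ($H{\left(x,M \right)} = \frac{1071}{M} - \frac{202}{-502} = \frac{1071}{M} - - \frac{101}{251} = \frac{1071}{M} + \frac{101}{251} = \frac{101}{251} + \frac{1071}{M}$)
$c = - \frac{1}{5000808} \approx -1.9997 \cdot 10^{-7}$
$\sqrt{H{\left(751,G{\left(-30,-4 \right)} \right)} + c} = \sqrt{\left(\frac{101}{251} + \frac{1071}{-16 - 4}\right) - \frac{1}{5000808}} = \sqrt{\left(\frac{101}{251} + \frac{1071}{-20}\right) - \frac{1}{5000808}} = \sqrt{\left(\frac{101}{251} + 1071 \left(- \frac{1}{20}\right)\right) - \frac{1}{5000808}} = \sqrt{\left(\frac{101}{251} - \frac{1071}{20}\right) - \frac{1}{5000808}} = \sqrt{- \frac{266801}{5020} - \frac{1}{5000808}} = \sqrt{- \frac{333555145057}{6276014040}} = \frac{i \sqrt{523349193372992150070}}{3138007020}$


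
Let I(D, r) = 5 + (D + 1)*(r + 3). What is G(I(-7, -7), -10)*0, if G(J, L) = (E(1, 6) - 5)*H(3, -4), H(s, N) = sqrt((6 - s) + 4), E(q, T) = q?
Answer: 0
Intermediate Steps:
H(s, N) = sqrt(10 - s)
I(D, r) = 5 + (1 + D)*(3 + r)
G(J, L) = -4*sqrt(7) (G(J, L) = (1 - 5)*sqrt(10 - 1*3) = -4*sqrt(10 - 3) = -4*sqrt(7))
G(I(-7, -7), -10)*0 = -4*sqrt(7)*0 = 0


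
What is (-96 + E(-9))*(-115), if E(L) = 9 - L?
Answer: 8970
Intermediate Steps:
(-96 + E(-9))*(-115) = (-96 + (9 - 1*(-9)))*(-115) = (-96 + (9 + 9))*(-115) = (-96 + 18)*(-115) = -78*(-115) = 8970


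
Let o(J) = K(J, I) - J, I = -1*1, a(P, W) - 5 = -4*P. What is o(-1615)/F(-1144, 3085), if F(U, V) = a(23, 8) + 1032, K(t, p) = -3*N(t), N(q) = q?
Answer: 1292/189 ≈ 6.8360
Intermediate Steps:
a(P, W) = 5 - 4*P
I = -1
K(t, p) = -3*t
F(U, V) = 945 (F(U, V) = (5 - 4*23) + 1032 = (5 - 92) + 1032 = -87 + 1032 = 945)
o(J) = -4*J (o(J) = -3*J - J = -4*J)
o(-1615)/F(-1144, 3085) = -4*(-1615)/945 = 6460*(1/945) = 1292/189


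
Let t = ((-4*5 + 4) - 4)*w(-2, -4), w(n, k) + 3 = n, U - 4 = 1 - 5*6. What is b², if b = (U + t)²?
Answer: 31640625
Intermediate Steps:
U = -25 (U = 4 + (1 - 5*6) = 4 + (1 - 30) = 4 - 29 = -25)
w(n, k) = -3 + n
t = 100 (t = ((-4*5 + 4) - 4)*(-3 - 2) = ((-20 + 4) - 4)*(-5) = (-16 - 4)*(-5) = -20*(-5) = 100)
b = 5625 (b = (-25 + 100)² = 75² = 5625)
b² = 5625² = 31640625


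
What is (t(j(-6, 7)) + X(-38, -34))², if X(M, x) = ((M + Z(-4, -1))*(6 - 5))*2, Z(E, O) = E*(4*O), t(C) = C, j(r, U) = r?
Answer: 2500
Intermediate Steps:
Z(E, O) = 4*E*O
X(M, x) = 32 + 2*M (X(M, x) = ((M + 4*(-4)*(-1))*(6 - 5))*2 = ((M + 16)*1)*2 = ((16 + M)*1)*2 = (16 + M)*2 = 32 + 2*M)
(t(j(-6, 7)) + X(-38, -34))² = (-6 + (32 + 2*(-38)))² = (-6 + (32 - 76))² = (-6 - 44)² = (-50)² = 2500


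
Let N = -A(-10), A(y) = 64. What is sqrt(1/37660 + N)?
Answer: I*sqrt(22692400185)/18830 ≈ 8.0*I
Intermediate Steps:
N = -64 (N = -1*64 = -64)
sqrt(1/37660 + N) = sqrt(1/37660 - 64) = sqrt(-2410239/37660) = I*sqrt(22692400185)/18830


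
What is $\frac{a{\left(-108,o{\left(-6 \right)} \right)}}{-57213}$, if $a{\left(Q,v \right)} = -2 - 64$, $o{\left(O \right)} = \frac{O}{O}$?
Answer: $\frac{22}{19071} \approx 0.0011536$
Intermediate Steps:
$o{\left(O \right)} = 1$
$a{\left(Q,v \right)} = -66$ ($a{\left(Q,v \right)} = -2 - 64 = -66$)
$\frac{a{\left(-108,o{\left(-6 \right)} \right)}}{-57213} = - \frac{66}{-57213} = \left(-66\right) \left(- \frac{1}{57213}\right) = \frac{22}{19071}$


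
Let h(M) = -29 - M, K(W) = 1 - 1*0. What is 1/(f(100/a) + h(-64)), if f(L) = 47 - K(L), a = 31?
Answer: 1/81 ≈ 0.012346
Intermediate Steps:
K(W) = 1 (K(W) = 1 + 0 = 1)
f(L) = 46 (f(L) = 47 - 1*1 = 47 - 1 = 46)
1/(f(100/a) + h(-64)) = 1/(46 + (-29 - 1*(-64))) = 1/(46 + (-29 + 64)) = 1/(46 + 35) = 1/81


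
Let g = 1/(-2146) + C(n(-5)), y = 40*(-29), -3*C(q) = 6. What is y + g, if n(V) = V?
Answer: -2493653/2146 ≈ -1162.0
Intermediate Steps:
C(q) = -2 (C(q) = -⅓*6 = -2)
y = -1160
g = -4293/2146 (g = 1/(-2146) - 2 = -1/2146 - 2 = -4293/2146 ≈ -2.0005)
y + g = -1160 - 4293/2146 = -2493653/2146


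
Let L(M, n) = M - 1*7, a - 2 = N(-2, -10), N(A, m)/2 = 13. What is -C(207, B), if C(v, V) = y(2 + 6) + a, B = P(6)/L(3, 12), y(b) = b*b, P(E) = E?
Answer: -92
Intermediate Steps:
N(A, m) = 26 (N(A, m) = 2*13 = 26)
a = 28 (a = 2 + 26 = 28)
L(M, n) = -7 + M (L(M, n) = M - 7 = -7 + M)
y(b) = b**2
B = -3/2 (B = 6/(-7 + 3) = 6/(-4) = 6*(-1/4) = -3/2 ≈ -1.5000)
C(v, V) = 92 (C(v, V) = (2 + 6)**2 + 28 = 8**2 + 28 = 64 + 28 = 92)
-C(207, B) = -1*92 = -92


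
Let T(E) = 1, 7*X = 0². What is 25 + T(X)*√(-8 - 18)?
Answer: 25 + I*√26 ≈ 25.0 + 5.099*I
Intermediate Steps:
X = 0 (X = (⅐)*0² = (⅐)*0 = 0)
25 + T(X)*√(-8 - 18) = 25 + 1*√(-8 - 18) = 25 + 1*√(-26) = 25 + 1*(I*√26) = 25 + I*√26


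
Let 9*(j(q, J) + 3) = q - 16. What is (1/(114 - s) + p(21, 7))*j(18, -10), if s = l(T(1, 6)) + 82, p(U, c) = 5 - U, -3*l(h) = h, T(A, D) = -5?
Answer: 36325/819 ≈ 44.353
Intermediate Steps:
l(h) = -h/3
j(q, J) = -43/9 + q/9 (j(q, J) = -3 + (q - 16)/9 = -3 + (-16 + q)/9 = -3 + (-16/9 + q/9) = -43/9 + q/9)
s = 251/3 (s = -1/3*(-5) + 82 = 5/3 + 82 = 251/3 ≈ 83.667)
(1/(114 - s) + p(21, 7))*j(18, -10) = (1/(114 - 1*251/3) + (5 - 1*21))*(-43/9 + (1/9)*18) = (1/(114 - 251/3) + (5 - 21))*(-43/9 + 2) = (1/(91/3) - 16)*(-25/9) = (3/91 - 16)*(-25/9) = -1453/91*(-25/9) = 36325/819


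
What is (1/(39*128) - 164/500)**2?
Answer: 41839475209/389376000000 ≈ 0.10745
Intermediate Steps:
(1/(39*128) - 164/500)**2 = ((1/39)*(1/128) - 164*1/500)**2 = (1/4992 - 41/125)**2 = (-204547/624000)**2 = 41839475209/389376000000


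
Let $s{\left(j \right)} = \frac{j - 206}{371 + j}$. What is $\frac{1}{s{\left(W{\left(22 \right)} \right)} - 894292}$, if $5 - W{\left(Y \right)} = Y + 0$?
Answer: $- \frac{354}{316579591} \approx -1.1182 \cdot 10^{-6}$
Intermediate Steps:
$W{\left(Y \right)} = 5 - Y$ ($W{\left(Y \right)} = 5 - \left(Y + 0\right) = 5 - Y$)
$s{\left(j \right)} = \frac{-206 + j}{371 + j}$
$\frac{1}{s{\left(W{\left(22 \right)} \right)} - 894292} = \frac{1}{\frac{-206 + \left(5 - 22\right)}{371 + \left(5 - 22\right)} - 894292} = \frac{1}{\frac{-206 - 17}{371 - 17} - 894292} = \frac{1}{\frac{1}{354} \left(-223\right) - 894292} = \frac{1}{- \frac{223}{354} - 894292} = \frac{1}{- \frac{316579591}{354}} = - \frac{354}{316579591}$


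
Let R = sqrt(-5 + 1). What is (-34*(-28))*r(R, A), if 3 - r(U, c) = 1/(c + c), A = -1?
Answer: 3332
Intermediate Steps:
R = 2*I (R = sqrt(-4) = 2*I ≈ 2.0*I)
r(U, c) = 3 - 1/(2*c) (r(U, c) = 3 - 1/(c + c) = 3 - 1/(2*c))
(-34*(-28))*r(R, A) = (-34*(-28))*(3 - 1/2/(-1)) = 952*(3 - 1/2*(-1)) = 952*(3 + 1/2) = 952*(7/2) = 3332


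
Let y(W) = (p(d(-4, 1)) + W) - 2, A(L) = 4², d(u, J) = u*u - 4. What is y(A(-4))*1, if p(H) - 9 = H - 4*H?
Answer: -13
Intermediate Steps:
d(u, J) = -4 + u² (d(u, J) = u² - 4 = -4 + u²)
A(L) = 16
p(H) = 9 - 3*H (p(H) = 9 + (H - 4*H) = 9 - 3*H)
y(W) = -29 + W (y(W) = ((9 - 3*(-4 + (-4)²)) + W) - 2 = ((9 - 3*(-4 + 16)) + W) - 2 = ((9 - 3*12) + W) - 2 = ((9 - 36) + W) - 2 = (-27 + W) - 2 = -29 + W)
y(A(-4))*1 = (-29 + 16)*1 = -13*1 = -13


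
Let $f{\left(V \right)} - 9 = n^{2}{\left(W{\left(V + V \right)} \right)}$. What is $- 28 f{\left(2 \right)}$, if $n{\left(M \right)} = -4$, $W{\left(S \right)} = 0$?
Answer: $-700$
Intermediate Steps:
$f{\left(V \right)} = 25$ ($f{\left(V \right)} = 9 + \left(-4\right)^{2} = 9 + 16 = 25$)
$- 28 f{\left(2 \right)} = \left(-28\right) 25 = -700$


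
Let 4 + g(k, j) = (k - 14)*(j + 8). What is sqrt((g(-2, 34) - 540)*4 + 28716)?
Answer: 2*sqrt(5963) ≈ 154.44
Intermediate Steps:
g(k, j) = -4 + (-14 + k)*(8 + j) (g(k, j) = -4 + (k - 14)*(j + 8) = -4 + (-14 + k)*(8 + j))
sqrt((g(-2, 34) - 540)*4 + 28716) = sqrt(((-116 - 14*34 + 8*(-2) + 34*(-2)) - 540)*4 + 28716) = sqrt(((-116 - 476 - 16 - 68) - 540)*4 + 28716) = sqrt((-676 - 540)*4 + 28716) = sqrt(-1216*4 + 28716) = sqrt(-4864 + 28716) = sqrt(23852) = 2*sqrt(5963)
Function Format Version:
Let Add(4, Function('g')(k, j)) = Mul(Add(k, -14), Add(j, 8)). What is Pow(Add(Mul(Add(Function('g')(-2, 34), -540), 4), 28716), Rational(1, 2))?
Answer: Mul(2, Pow(5963, Rational(1, 2))) ≈ 154.44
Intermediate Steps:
Function('g')(k, j) = Add(-4, Mul(Add(-14, k), Add(8, j))) (Function('g')(k, j) = Add(-4, Mul(Add(k, -14), Add(j, 8))) = Add(-4, Mul(Add(-14, k), Add(8, j))))
Pow(Add(Mul(Add(Function('g')(-2, 34), -540), 4), 28716), Rational(1, 2)) = Pow(Add(Mul(Add(Add(-116, Mul(-14, 34), Mul(8, -2), Mul(34, -2)), -540), 4), 28716), Rational(1, 2)) = Pow(Add(Mul(Add(Add(-116, -476, -16, -68), -540), 4), 28716), Rational(1, 2)) = Pow(Add(Mul(Add(-676, -540), 4), 28716), Rational(1, 2)) = Pow(Add(Mul(-1216, 4), 28716), Rational(1, 2)) = Pow(Add(-4864, 28716), Rational(1, 2)) = Pow(23852, Rational(1, 2)) = Mul(2, Pow(5963, Rational(1, 2)))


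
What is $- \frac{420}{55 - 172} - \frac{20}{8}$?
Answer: $\frac{85}{78} \approx 1.0897$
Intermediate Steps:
$- \frac{420}{55 - 172} - \frac{20}{8} = - \frac{420}{55 - 172} - \frac{5}{2} = - \frac{420}{-117} - \frac{5}{2} = \left(-420\right) \left(- \frac{1}{117}\right) - \frac{5}{2} = \frac{140}{39} - \frac{5}{2} = \frac{85}{78}$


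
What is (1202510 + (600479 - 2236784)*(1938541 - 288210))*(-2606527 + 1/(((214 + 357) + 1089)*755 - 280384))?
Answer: 6848141024158389787499295/972916 ≈ 7.0388e+18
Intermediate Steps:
(1202510 + (600479 - 2236784)*(1938541 - 288210))*(-2606527 + 1/(((214 + 357) + 1089)*755 - 280384)) = (1202510 - 1636305*1650331)*(-2606527 + 1/((571 + 1089)*755 - 280384)) = (1202510 - 2700444866955)*(-2606527 + 1/(1660*755 - 280384)) = -2700443664445*(-2606527 + 1/(1253300 - 280384)) = -2700443664445*(-2606527 + 1/972916) = -2700443664445*(-2535931822731/972916) = 6848141024158389787499295/972916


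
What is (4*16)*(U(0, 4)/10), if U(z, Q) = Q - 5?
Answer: -32/5 ≈ -6.4000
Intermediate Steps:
U(z, Q) = -5 + Q
(4*16)*(U(0, 4)/10) = (4*16)*((-5 + 4)/10) = 64*(-1*1/10) = 64*(-1/10) = -32/5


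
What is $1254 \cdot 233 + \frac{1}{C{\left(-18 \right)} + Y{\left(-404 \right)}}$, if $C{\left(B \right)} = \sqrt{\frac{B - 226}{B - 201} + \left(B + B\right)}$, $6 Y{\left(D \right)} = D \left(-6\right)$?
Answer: $\frac{2611518647571}{8937986} - \frac{i \sqrt{418290}}{17875972} \approx 2.9218 \cdot 10^{5} - 3.618 \cdot 10^{-5} i$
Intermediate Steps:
$Y{\left(D \right)} = - D$ ($Y{\left(D \right)} = \frac{D \left(-6\right)}{6} = \frac{\left(-6\right) D}{6} = - D$)
$C{\left(B \right)} = \sqrt{2 B + \frac{-226 + B}{-201 + B}}$ ($C{\left(B \right)} = \sqrt{\frac{-226 + B}{-201 + B} + 2 B} = \sqrt{2 B + \frac{-226 + B}{-201 + B}}$)
$1254 \cdot 233 + \frac{1}{C{\left(-18 \right)} + Y{\left(-404 \right)}} = 1254 \cdot 233 + \frac{1}{\sqrt{\frac{-226 - 18 + 2 \left(-18\right) \left(-201 - 18\right)}{-201 - 18}} - -404} = 292182 + \frac{1}{\sqrt{\frac{-226 - 18 + 2 \left(-18\right) \left(-219\right)}{-219}} + 404} = 292182 + \frac{1}{\sqrt{- \frac{-226 - 18 + 7884}{219}} + 404} = 292182 + \frac{1}{\sqrt{\left(- \frac{1}{219}\right) 7640} + 404} = 292182 + \frac{1}{\sqrt{- \frac{7640}{219}} + 404} = 292182 + \frac{1}{\frac{2 i \sqrt{418290}}{219} + 404} = 292182 + \frac{1}{404 + \frac{2 i \sqrt{418290}}{219}}$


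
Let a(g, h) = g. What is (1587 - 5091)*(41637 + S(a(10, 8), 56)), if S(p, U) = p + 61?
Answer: -146144832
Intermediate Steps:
S(p, U) = 61 + p
(1587 - 5091)*(41637 + S(a(10, 8), 56)) = (1587 - 5091)*(41637 + (61 + 10)) = -3504*(41637 + 71) = -3504*41708 = -146144832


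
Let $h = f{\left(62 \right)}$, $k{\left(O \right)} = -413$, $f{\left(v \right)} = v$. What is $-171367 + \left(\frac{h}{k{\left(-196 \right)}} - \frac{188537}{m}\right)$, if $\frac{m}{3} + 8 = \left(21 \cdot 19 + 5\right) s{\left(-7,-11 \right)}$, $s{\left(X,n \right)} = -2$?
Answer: $- \frac{173178435803}{1011024} \approx -1.7129 \cdot 10^{5}$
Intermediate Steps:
$h = 62$
$m = -2448$ ($m = -24 + 3 \left(21 \cdot 19 + 5\right) \left(-2\right) = -24 + 3 \left(399 + 5\right) \left(-2\right) = -24 + 3 \cdot 404 \left(-2\right) = -24 + 3 \left(-808\right) = -24 - 2424 = -2448$)
$-171367 + \left(\frac{h}{k{\left(-196 \right)}} - \frac{188537}{m}\right) = -171367 + \left(\frac{62}{-413} - \frac{188537}{-2448}\right) = -171367 + \left(62 \left(- \frac{1}{413}\right) - - \frac{188537}{2448}\right) = -171367 + \left(- \frac{62}{413} + \frac{188537}{2448}\right) = -171367 + \frac{77714005}{1011024} = - \frac{173178435803}{1011024}$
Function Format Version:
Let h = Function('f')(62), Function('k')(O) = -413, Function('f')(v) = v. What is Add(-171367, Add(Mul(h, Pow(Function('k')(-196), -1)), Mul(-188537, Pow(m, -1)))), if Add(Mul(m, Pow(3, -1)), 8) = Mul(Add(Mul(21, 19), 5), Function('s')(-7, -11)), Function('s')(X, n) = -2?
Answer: Rational(-173178435803, 1011024) ≈ -1.7129e+5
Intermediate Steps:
h = 62
m = -2448 (m = Add(-24, Mul(3, Mul(Add(Mul(21, 19), 5), -2))) = Add(-24, Mul(3, Mul(Add(399, 5), -2))) = Add(-24, Mul(3, Mul(404, -2))) = Add(-24, Mul(3, -808)) = Add(-24, -2424) = -2448)
Add(-171367, Add(Mul(h, Pow(Function('k')(-196), -1)), Mul(-188537, Pow(m, -1)))) = Add(-171367, Add(Mul(62, Pow(-413, -1)), Mul(-188537, Pow(-2448, -1)))) = Add(-171367, Add(Mul(62, Rational(-1, 413)), Mul(-188537, Rational(-1, 2448)))) = Add(-171367, Add(Rational(-62, 413), Rational(188537, 2448))) = Add(-171367, Rational(77714005, 1011024)) = Rational(-173178435803, 1011024)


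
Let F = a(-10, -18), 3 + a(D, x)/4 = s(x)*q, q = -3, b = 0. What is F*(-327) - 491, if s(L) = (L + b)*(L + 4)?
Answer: 992281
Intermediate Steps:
s(L) = L*(4 + L) (s(L) = (L + 0)*(L + 4) = L*(4 + L))
a(D, x) = -12 - 12*x*(4 + x) (a(D, x) = -12 + 4*((x*(4 + x))*(-3)) = -12 + 4*(-3*x*(4 + x)) = -12 - 12*x*(4 + x))
F = -3036 (F = -12 - 48*(-18) - 12*(-18)² = -12 + 864 - 12*324 = -12 + 864 - 3888 = -3036)
F*(-327) - 491 = -3036*(-327) - 491 = 992772 - 491 = 992281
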